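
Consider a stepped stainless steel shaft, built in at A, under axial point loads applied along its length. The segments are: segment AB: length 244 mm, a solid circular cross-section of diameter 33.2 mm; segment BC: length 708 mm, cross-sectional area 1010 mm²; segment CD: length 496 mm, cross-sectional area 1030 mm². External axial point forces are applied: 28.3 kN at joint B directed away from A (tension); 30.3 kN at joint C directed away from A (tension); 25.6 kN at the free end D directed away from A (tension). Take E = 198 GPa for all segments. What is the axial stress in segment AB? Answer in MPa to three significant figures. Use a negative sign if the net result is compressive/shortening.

97.3 MPa

Internal axial forces (sectioning from the free end, tension +): N_CD = 25.6 kN, N_BC = 55.9 kN, N_AB = 84.2 kN.
A_AB = 865.7 mm².
σ_AB = N_AB/A_AB = 84200/865.7 = 97.26 MPa.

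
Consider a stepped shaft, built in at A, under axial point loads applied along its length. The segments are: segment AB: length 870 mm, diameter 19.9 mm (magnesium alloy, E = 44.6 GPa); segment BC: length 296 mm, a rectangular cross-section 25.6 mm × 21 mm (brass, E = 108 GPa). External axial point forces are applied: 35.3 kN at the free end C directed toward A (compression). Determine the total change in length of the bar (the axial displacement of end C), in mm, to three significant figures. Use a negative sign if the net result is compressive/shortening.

-2.39 mm

Internal axial forces (sectioning from the free end, tension +): N_BC = -35.3 kN, N_AB = -35.3 kN.
A_AB = 311 mm².
A_BC = 537.6 mm².
δ_AB = -35300·870/(311·44600) = -2.214 mm
δ_BC = -35300·296/(537.6·108000) = -0.18 mm
δ = Σδ_i = -2.394 mm.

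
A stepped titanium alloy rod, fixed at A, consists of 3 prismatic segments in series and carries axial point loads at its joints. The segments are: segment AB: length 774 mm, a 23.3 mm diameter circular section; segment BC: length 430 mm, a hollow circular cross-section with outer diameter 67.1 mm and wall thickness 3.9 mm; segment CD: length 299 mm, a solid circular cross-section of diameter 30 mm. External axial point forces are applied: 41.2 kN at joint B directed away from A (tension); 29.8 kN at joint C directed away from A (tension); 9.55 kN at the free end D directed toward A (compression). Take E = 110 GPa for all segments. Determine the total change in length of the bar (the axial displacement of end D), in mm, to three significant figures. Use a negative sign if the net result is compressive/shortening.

1.08 mm

Internal axial forces (sectioning from the free end, tension +): N_CD = -9.55 kN, N_BC = 20.25 kN, N_AB = 61.45 kN.
A_AB = 426.4 mm².
A_BC = 774.3 mm².
A_CD = 706.9 mm².
δ_AB = 61450·774/(426.4·110000) = 1.014 mm
δ_BC = 20250·430/(774.3·110000) = 0.1022 mm
δ_CD = -9550·299/(706.9·110000) = -0.03672 mm
δ = Σδ_i = 1.08 mm.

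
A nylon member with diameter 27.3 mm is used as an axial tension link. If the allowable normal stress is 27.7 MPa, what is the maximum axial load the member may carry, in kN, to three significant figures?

A = 585.3 mm².
P_max = σ_allow · A = 27.7 · 585.3 = 16210 N = 16.21 kN.

16.2 kN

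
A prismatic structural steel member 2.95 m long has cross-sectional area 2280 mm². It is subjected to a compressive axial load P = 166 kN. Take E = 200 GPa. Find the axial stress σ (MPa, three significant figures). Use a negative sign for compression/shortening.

-72.8 MPa

σ = N/A = -166000/2280 = -72.81 MPa.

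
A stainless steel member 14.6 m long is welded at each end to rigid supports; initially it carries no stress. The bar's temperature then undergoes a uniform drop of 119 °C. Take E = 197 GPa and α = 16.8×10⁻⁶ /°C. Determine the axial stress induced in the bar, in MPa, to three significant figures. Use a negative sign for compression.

394 MPa

Free thermal expansion αLΔT = 16.8e-6 · 14600 · -119 = -29.19 mm.
The walls impose strain ε = −(-29.19)/14600 = 1.9992e-03; σ = Eε = 197000 · 1.9992e-03 = 393.8 MPa.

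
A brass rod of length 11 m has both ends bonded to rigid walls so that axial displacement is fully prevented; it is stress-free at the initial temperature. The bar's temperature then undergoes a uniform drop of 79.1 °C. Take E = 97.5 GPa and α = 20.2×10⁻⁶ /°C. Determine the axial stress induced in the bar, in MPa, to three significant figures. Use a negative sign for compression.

Free thermal expansion αLΔT = 20.2e-6 · 11000 · -79.1 = -17.58 mm.
The walls impose strain ε = −(-17.58)/11000 = 1.5978e-03; σ = Eε = 97500 · 1.5978e-03 = 155.8 MPa.

156 MPa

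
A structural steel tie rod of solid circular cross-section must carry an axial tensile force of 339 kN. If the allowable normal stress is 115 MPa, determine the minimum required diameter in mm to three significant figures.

61.3 mm

Required area A ≥ P/σ_allow = 339000/115 = 2948 mm².
For a solid circular section, d ≥ √(4A/π) = 61.26 mm.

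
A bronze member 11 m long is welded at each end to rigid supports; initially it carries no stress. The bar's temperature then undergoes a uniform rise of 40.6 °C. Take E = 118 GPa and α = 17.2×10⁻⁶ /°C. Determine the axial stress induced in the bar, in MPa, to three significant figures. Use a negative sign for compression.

Free thermal expansion αLΔT = 17.2e-6 · 11000 · 40.6 = 7.682 mm.
The walls impose strain ε = −(7.682)/11000 = -6.9832e-04; σ = Eε = 118000 · -6.9832e-04 = -82.4 MPa.

-82.4 MPa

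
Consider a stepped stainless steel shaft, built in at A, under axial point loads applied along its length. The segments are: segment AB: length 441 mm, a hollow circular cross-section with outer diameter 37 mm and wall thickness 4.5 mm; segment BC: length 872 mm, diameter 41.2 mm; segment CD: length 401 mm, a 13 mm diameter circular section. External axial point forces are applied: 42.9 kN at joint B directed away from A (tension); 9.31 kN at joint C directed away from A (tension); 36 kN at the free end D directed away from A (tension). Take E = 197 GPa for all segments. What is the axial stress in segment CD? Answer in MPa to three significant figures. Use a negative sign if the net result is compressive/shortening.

Internal axial forces (sectioning from the free end, tension +): N_CD = 36 kN, N_BC = 45.31 kN, N_AB = 88.21 kN.
A_CD = 132.7 mm².
σ_CD = N_CD/A_CD = 36000/132.7 = 271.2 MPa.

271 MPa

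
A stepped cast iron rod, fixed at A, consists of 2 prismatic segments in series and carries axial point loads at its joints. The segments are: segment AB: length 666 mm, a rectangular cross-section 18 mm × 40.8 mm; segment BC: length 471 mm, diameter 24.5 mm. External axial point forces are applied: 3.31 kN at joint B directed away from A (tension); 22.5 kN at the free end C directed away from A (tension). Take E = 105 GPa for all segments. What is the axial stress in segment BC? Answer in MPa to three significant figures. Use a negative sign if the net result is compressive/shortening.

47.7 MPa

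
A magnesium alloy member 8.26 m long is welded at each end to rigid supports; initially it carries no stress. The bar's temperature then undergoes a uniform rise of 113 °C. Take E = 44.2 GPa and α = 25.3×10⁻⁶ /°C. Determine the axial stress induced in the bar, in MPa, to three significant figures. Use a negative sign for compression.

Free thermal expansion αLΔT = 25.3e-6 · 8260 · 113 = 23.61 mm.
The walls impose strain ε = −(23.61)/8260 = -2.8589e-03; σ = Eε = 44200 · -2.8589e-03 = -126.4 MPa.

-126 MPa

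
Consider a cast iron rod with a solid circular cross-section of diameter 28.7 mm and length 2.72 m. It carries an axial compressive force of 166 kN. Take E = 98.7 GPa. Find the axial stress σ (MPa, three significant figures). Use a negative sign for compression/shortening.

-257 MPa

A = 646.9 mm².
σ = N/A = -166000/646.9 = -256.6 MPa.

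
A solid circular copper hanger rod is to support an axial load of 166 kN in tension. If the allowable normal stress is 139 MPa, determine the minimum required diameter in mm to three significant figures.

39.0 mm

Required area A ≥ P/σ_allow = 166000/139 = 1194 mm².
For a solid circular section, d ≥ √(4A/π) = 38.99 mm.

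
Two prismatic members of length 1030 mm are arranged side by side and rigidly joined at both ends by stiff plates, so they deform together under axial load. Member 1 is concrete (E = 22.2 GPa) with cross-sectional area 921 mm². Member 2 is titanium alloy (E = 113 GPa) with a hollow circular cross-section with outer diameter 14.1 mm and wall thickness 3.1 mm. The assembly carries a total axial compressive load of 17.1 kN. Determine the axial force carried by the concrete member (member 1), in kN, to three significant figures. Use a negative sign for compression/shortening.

-10.7 kN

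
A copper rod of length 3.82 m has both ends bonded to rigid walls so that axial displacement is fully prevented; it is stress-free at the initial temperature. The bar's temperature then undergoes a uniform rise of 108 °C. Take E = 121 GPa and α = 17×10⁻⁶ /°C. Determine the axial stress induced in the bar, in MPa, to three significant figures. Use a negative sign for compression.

Free thermal expansion αLΔT = 17e-6 · 3820 · 108 = 7.014 mm.
The walls impose strain ε = −(7.014)/3820 = -1.8360e-03; σ = Eε = 121000 · -1.8360e-03 = -222.2 MPa.

-222 MPa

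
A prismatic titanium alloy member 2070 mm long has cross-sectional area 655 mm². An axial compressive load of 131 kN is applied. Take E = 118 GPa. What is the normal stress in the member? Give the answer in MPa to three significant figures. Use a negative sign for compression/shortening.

-200 MPa

σ = N/A = -131000/655 = -200 MPa.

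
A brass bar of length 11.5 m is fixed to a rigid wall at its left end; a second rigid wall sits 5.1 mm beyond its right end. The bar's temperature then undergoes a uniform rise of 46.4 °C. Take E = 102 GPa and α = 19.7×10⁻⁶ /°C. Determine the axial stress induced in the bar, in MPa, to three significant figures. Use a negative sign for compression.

Free thermal expansion αLΔT = 19.7e-6 · 11500 · 46.4 = 10.51 mm.
The walls engage after the gap closes; constrained expansion = 10.51 − 5.1 = 5.412 mm.
The walls impose strain ε = −(5.412)/11500 = -4.7060e-04; σ = Eε = 102000 · -4.7060e-04 = -48 MPa.

-48.0 MPa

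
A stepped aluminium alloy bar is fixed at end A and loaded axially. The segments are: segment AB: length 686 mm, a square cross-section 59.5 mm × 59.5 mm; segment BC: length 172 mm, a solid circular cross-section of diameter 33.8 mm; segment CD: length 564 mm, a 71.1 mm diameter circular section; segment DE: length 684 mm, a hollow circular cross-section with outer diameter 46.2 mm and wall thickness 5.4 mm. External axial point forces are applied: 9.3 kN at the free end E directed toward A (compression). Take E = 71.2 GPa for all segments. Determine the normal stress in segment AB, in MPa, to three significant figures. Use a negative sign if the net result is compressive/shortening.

-2.63 MPa

Internal axial forces (sectioning from the free end, tension +): N_DE = -9.3 kN, N_CD = -9.3 kN, N_BC = -9.3 kN, N_AB = -9.3 kN.
A_AB = 3540 mm².
σ_AB = N_AB/A_AB = -9300/3540 = -2.627 MPa.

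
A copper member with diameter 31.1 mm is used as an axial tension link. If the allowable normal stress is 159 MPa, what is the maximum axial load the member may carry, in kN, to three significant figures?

121 kN

A = 759.6 mm².
P_max = σ_allow · A = 159 · 759.6 = 120800 N = 120.8 kN.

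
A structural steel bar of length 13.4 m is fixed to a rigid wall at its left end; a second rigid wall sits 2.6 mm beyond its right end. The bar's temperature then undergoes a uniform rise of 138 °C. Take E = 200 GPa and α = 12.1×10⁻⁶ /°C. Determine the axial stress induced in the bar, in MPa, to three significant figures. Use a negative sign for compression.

-295 MPa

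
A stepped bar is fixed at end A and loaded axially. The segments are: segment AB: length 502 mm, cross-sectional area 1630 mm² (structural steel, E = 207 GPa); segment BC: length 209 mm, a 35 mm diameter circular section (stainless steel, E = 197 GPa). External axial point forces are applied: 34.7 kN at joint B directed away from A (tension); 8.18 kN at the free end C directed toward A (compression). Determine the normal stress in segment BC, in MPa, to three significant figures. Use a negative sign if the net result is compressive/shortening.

-8.50 MPa

Internal axial forces (sectioning from the free end, tension +): N_BC = -8.18 kN, N_AB = 26.52 kN.
A_BC = 962.1 mm².
σ_BC = N_BC/A_BC = -8180/962.1 = -8.502 MPa.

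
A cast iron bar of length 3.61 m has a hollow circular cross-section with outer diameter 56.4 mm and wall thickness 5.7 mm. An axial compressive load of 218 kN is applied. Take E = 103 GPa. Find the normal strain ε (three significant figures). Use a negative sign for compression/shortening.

A = 907.9 mm².
σ = N/A = -240.1 MPa; ε = σ/E = -240.1/103000 = -2.331e-03.

-0.00233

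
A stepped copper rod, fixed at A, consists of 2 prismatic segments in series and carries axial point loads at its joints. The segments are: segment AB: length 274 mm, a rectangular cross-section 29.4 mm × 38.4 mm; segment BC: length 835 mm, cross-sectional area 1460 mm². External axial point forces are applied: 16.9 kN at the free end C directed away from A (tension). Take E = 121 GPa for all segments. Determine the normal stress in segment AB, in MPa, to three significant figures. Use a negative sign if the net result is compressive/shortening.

15.0 MPa

Internal axial forces (sectioning from the free end, tension +): N_BC = 16.9 kN, N_AB = 16.9 kN.
A_AB = 1129 mm².
σ_AB = N_AB/A_AB = 16900/1129 = 14.97 MPa.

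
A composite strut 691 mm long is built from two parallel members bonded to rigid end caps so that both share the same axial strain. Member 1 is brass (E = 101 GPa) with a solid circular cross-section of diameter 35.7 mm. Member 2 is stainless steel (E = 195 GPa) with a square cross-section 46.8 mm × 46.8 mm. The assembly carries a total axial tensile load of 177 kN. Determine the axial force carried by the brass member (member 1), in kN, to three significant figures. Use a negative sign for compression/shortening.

33.9 kN

A_1 = 1001 mm².
A_2 = 2190 mm².
Equal strain + equilibrium ⇒ each member carries load in proportion to AE: A₁E₁ = 101100000 N, A₂E₂ = 427100000 N, ΣAE = 528200000 N.
F₁ = P·A₁E₁/ΣAE = 177000·101100000/528200000 = 33880 N.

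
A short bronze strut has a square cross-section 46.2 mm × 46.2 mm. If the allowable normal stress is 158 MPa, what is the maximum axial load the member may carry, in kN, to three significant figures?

A = 2134 mm².
P_max = σ_allow · A = 158 · 2134 = 337200 N = 337.2 kN.

337 kN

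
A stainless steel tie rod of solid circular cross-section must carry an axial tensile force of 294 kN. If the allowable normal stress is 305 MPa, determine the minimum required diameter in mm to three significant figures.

35.0 mm

Required area A ≥ P/σ_allow = 294000/305 = 963.9 mm².
For a solid circular section, d ≥ √(4A/π) = 35.03 mm.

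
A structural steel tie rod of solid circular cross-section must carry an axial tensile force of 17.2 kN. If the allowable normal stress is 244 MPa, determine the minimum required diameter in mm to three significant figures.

Required area A ≥ P/σ_allow = 17200/244 = 70.49 mm².
For a solid circular section, d ≥ √(4A/π) = 9.474 mm.

9.47 mm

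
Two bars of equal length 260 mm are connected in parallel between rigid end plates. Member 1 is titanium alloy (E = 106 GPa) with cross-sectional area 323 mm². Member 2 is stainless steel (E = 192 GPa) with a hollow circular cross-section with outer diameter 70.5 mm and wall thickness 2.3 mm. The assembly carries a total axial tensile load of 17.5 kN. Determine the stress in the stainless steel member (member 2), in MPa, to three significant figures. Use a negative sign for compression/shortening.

26.1 MPa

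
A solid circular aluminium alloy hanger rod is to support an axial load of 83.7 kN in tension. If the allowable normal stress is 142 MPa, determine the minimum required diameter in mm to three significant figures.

27.4 mm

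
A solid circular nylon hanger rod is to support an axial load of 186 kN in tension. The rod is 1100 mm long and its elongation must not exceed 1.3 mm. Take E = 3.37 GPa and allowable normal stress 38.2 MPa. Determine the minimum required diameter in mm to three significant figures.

244 mm

Required area A ≥ P/σ_allow = 186000/38.2 = 4869 mm².
For a solid circular section, d ≥ √(4A/π) = 78.74 mm.
Elongation limit: A ≥ PL/(Eδ_allow) = 186000·1100/(3370·1.3) = 46700 mm² ⇒ d ≥ 243.8 mm.
The elongation limit governs.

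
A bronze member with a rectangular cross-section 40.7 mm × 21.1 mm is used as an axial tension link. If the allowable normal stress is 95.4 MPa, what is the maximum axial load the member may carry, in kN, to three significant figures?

81.9 kN

A = 858.8 mm².
P_max = σ_allow · A = 95.4 · 858.8 = 81930 N = 81.93 kN.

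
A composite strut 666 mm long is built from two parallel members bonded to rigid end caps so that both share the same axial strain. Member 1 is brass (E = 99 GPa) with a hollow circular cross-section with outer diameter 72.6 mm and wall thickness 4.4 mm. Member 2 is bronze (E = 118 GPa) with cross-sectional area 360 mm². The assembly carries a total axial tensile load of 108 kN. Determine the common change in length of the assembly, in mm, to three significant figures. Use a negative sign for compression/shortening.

A_1 = 942.7 mm².
Equal strain + equilibrium ⇒ each member carries load in proportion to AE: A₁E₁ = 93330000 N, A₂E₂ = 42480000 N, ΣAE = 135800000 N.
δ = PL/ΣAE = 108000·666/135800000 = 0.5296 mm.

0.530 mm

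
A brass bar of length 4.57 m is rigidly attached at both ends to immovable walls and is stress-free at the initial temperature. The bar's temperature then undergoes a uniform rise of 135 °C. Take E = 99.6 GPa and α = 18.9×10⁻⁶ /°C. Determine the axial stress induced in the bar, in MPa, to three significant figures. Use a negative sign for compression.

Free thermal expansion αLΔT = 18.9e-6 · 4570 · 135 = 11.66 mm.
The walls impose strain ε = −(11.66)/4570 = -2.5515e-03; σ = Eε = 99600 · -2.5515e-03 = -254.1 MPa.

-254 MPa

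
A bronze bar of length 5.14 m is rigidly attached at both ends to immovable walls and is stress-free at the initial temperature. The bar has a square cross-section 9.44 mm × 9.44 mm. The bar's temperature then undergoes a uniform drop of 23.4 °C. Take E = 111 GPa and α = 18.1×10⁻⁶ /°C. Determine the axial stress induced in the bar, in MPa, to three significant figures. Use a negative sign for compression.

47.0 MPa

Free thermal expansion αLΔT = 18.1e-6 · 5140 · -23.4 = -2.177 mm.
The walls impose strain ε = −(-2.177)/5140 = 4.2354e-04; σ = Eε = 111000 · 4.2354e-04 = 47.01 MPa.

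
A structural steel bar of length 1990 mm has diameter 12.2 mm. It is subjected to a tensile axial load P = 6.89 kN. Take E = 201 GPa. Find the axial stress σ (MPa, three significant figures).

A = 116.9 mm².
σ = N/A = 6890/116.9 = 58.94 MPa.

58.9 MPa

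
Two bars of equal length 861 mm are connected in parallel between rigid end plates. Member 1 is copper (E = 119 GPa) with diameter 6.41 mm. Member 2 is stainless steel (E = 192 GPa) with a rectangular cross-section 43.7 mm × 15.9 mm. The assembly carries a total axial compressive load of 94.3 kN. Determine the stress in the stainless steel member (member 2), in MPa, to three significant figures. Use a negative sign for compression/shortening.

A_1 = 32.27 mm².
A_2 = 694.8 mm².
Equal strain + equilibrium ⇒ each member carries load in proportion to AE: A₁E₁ = 3840000 N, A₂E₂ = 133400000 N, ΣAE = 137200000 N.
σ₂ = P·E₂/ΣAE = -94300·192000/137200000 = -131.9 MPa.

-132 MPa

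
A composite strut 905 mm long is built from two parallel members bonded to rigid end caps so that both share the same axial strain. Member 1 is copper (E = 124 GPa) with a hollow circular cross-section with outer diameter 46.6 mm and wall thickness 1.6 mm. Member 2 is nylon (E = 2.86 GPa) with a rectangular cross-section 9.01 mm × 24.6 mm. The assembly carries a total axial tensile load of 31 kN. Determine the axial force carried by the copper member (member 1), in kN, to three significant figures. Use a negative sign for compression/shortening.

A_1 = 226.2 mm².
A_2 = 221.6 mm².
Equal strain + equilibrium ⇒ each member carries load in proportion to AE: A₁E₁ = 28050000 N, A₂E₂ = 633900 N, ΣAE = 28680000 N.
F₁ = P·A₁E₁/ΣAE = 31000·28050000/28680000 = 30310 N.

30.3 kN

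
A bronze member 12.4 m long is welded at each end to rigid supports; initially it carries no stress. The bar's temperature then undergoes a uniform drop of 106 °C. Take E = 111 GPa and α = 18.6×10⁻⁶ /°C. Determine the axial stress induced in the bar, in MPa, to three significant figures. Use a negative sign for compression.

219 MPa

Free thermal expansion αLΔT = 18.6e-6 · 12400 · -106 = -24.45 mm.
The walls impose strain ε = −(-24.45)/12400 = 1.9716e-03; σ = Eε = 111000 · 1.9716e-03 = 218.8 MPa.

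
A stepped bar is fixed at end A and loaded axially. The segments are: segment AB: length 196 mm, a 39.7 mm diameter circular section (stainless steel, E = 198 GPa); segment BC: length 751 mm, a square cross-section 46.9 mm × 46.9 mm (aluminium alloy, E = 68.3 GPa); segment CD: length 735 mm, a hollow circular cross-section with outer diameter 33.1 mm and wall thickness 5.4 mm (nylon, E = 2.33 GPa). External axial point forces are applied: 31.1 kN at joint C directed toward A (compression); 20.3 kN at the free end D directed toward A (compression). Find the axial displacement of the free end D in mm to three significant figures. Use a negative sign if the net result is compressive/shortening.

-13.9 mm

Internal axial forces (sectioning from the free end, tension +): N_CD = -20.3 kN, N_BC = -51.4 kN, N_AB = -51.4 kN.
A_AB = 1238 mm².
A_BC = 2200 mm².
A_CD = 469.9 mm².
δ_AB = -51400·196/(1238·198000) = -0.0411 mm
δ_BC = -51400·751/(2200·68300) = -0.2569 mm
δ_CD = -20300·735/(469.9·2330) = -13.63 mm
δ = Σδ_i = -13.93 mm.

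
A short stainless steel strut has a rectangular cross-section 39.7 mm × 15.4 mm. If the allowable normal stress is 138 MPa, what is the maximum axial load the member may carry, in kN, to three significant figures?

A = 611.4 mm².
P_max = σ_allow · A = 138 · 611.4 = 84370 N = 84.37 kN.

84.4 kN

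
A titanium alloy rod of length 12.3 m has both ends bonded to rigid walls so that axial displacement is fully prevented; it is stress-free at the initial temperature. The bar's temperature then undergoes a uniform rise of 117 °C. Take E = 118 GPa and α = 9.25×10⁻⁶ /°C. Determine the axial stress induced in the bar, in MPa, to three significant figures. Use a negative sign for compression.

-128 MPa

Free thermal expansion αLΔT = 9.25e-6 · 12300 · 117 = 13.31 mm.
The walls impose strain ε = −(13.31)/12300 = -1.0822e-03; σ = Eε = 118000 · -1.0822e-03 = -127.7 MPa.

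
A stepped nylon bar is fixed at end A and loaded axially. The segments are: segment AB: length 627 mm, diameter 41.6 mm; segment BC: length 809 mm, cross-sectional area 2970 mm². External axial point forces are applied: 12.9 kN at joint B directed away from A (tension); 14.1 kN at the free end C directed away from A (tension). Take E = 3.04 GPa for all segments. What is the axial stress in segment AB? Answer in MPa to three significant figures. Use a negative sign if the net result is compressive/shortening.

Internal axial forces (sectioning from the free end, tension +): N_BC = 14.1 kN, N_AB = 27 kN.
A_AB = 1359 mm².
σ_AB = N_AB/A_AB = 27000/1359 = 19.86 MPa.

19.9 MPa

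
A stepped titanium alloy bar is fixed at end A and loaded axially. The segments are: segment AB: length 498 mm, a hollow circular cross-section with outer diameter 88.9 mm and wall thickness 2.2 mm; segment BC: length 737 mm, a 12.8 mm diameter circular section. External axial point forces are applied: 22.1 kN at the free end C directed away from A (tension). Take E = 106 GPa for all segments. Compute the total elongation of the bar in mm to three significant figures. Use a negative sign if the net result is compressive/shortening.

1.37 mm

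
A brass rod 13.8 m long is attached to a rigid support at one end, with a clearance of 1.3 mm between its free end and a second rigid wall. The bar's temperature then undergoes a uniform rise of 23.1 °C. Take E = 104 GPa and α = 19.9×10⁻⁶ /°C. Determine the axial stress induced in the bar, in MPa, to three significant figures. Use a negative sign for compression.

-38.0 MPa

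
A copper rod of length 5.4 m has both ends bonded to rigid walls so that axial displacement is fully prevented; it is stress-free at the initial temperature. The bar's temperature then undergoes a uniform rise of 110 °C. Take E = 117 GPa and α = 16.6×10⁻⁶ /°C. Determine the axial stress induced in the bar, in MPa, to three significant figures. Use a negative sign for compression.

-214 MPa

Free thermal expansion αLΔT = 16.6e-6 · 5400 · 110 = 9.86 mm.
The walls impose strain ε = −(9.86)/5400 = -1.8260e-03; σ = Eε = 117000 · -1.8260e-03 = -213.6 MPa.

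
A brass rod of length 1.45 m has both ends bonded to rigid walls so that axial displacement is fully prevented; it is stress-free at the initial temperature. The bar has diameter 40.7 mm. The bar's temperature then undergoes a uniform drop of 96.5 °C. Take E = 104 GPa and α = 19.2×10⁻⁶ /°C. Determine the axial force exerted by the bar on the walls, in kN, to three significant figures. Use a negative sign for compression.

251 kN

Free thermal expansion αLΔT = 19.2e-6 · 1450 · -96.5 = -2.687 mm.
The walls impose strain ε = −(-2.687)/1450 = 1.8528e-03; σ = Eε = 104000 · 1.8528e-03 = 192.7 MPa.
Wall reaction R = σ·A = 192.7·1301 = 250700 N = 250.7 kN.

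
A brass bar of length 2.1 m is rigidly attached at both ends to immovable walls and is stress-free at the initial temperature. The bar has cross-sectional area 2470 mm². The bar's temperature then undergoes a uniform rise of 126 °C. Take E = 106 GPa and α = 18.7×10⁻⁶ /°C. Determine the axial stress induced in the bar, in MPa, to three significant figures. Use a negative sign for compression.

-250 MPa

Free thermal expansion αLΔT = 18.7e-6 · 2100 · 126 = 4.948 mm.
The walls impose strain ε = −(4.948)/2100 = -2.3562e-03; σ = Eε = 106000 · -2.3562e-03 = -249.8 MPa.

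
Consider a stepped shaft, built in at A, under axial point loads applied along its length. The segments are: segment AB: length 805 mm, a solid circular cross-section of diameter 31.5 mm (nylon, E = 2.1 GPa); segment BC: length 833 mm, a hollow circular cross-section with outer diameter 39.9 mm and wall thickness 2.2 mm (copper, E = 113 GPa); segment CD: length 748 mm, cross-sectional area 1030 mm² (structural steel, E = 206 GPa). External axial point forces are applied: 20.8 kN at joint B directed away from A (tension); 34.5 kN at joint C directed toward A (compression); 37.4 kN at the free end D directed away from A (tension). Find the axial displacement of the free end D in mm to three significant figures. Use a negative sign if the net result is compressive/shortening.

11.9 mm

Internal axial forces (sectioning from the free end, tension +): N_CD = 37.4 kN, N_BC = 2.9 kN, N_AB = 23.7 kN.
A_AB = 779.3 mm².
A_BC = 260.6 mm².
δ_AB = 23700·805/(779.3·2100) = 11.66 mm
δ_BC = 2900·833/(260.6·113000) = 0.08204 mm
δ_CD = 37400·748/(1030·206000) = 0.1318 mm
δ = Σδ_i = 11.87 mm.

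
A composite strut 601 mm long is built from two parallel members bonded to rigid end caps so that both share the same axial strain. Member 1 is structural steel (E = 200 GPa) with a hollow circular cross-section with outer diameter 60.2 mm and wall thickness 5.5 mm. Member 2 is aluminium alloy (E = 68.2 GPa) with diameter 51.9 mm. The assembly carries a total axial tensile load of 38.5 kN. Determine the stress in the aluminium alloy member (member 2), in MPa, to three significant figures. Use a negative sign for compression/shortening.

A_1 = 945.1 mm².
A_2 = 2116 mm².
Equal strain + equilibrium ⇒ each member carries load in proportion to AE: A₁E₁ = 189000000 N, A₂E₂ = 144300000 N, ΣAE = 333300000 N.
σ₂ = P·E₂/ΣAE = 38500·68200/333300000 = 7.878 MPa.

7.88 MPa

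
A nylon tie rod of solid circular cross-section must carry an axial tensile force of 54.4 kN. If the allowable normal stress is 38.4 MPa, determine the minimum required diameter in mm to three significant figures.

42.5 mm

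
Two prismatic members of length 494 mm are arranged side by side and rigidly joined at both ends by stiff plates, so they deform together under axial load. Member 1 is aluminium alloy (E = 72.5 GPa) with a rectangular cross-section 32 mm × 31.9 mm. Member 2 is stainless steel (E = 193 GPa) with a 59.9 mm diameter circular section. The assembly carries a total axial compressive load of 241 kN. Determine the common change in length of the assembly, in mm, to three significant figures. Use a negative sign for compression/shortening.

A_1 = 1021 mm².
A_2 = 2818 mm².
Equal strain + equilibrium ⇒ each member carries load in proportion to AE: A₁E₁ = 74010000 N, A₂E₂ = 543900000 N, ΣAE = 617900000 N.
δ = PL/ΣAE = -241000·494/617900000 = -0.1927 mm.

-0.193 mm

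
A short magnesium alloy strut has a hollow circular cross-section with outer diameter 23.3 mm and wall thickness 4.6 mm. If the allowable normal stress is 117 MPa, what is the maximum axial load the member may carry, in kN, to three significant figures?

A = 270.2 mm².
P_max = σ_allow · A = 117 · 270.2 = 31620 N = 31.62 kN.

31.6 kN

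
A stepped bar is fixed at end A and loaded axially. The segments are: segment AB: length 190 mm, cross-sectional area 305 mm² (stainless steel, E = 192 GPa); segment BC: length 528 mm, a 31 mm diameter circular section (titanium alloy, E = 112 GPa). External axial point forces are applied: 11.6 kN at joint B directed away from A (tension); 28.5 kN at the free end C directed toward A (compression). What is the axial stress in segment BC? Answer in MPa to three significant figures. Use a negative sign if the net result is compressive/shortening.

-37.8 MPa

Internal axial forces (sectioning from the free end, tension +): N_BC = -28.5 kN, N_AB = -16.9 kN.
A_BC = 754.8 mm².
σ_BC = N_BC/A_BC = -28500/754.8 = -37.76 MPa.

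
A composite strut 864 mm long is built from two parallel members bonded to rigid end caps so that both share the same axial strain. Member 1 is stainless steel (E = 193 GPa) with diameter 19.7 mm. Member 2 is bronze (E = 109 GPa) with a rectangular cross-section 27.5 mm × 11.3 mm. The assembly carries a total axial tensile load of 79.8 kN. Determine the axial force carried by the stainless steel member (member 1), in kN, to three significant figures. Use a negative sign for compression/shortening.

50.6 kN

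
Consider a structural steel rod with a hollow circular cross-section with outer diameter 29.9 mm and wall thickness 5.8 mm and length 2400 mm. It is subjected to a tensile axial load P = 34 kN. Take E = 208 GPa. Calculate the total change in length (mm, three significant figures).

A = 439.1 mm².
δ_mech = NL/(AE) = 34000·2400/(439.1·208000) = 0.8934 mm.

0.893 mm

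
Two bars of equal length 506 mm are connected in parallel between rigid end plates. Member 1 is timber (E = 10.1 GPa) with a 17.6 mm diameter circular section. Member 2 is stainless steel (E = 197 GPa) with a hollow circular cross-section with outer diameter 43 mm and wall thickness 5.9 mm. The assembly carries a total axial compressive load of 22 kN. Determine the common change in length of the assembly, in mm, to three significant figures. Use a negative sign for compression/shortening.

-0.0807 mm

A_1 = 243.3 mm².
A_2 = 687.7 mm².
Equal strain + equilibrium ⇒ each member carries load in proportion to AE: A₁E₁ = 2457000 N, A₂E₂ = 135500000 N, ΣAE = 137900000 N.
δ = PL/ΣAE = -22000·506/137900000 = -0.08071 mm.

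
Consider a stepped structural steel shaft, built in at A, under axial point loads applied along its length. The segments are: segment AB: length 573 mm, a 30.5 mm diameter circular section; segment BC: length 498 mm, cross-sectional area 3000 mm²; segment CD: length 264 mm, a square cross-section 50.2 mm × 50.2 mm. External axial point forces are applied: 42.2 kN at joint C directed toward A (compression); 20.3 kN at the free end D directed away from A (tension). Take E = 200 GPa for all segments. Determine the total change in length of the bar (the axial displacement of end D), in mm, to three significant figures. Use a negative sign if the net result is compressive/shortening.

-0.0934 mm

Internal axial forces (sectioning from the free end, tension +): N_CD = 20.3 kN, N_BC = -21.9 kN, N_AB = -21.9 kN.
A_AB = 730.6 mm².
A_CD = 2520 mm².
δ_AB = -21900·573/(730.6·200000) = -0.08588 mm
δ_BC = -21900·498/(3000·200000) = -0.01818 mm
δ_CD = 20300·264/(2520·200000) = 0.01063 mm
δ = Σδ_i = -0.09342 mm.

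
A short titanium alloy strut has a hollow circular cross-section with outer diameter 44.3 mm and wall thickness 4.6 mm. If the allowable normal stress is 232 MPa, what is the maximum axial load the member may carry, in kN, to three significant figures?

133 kN

A = 573.7 mm².
P_max = σ_allow · A = 232 · 573.7 = 133100 N = 133.1 kN.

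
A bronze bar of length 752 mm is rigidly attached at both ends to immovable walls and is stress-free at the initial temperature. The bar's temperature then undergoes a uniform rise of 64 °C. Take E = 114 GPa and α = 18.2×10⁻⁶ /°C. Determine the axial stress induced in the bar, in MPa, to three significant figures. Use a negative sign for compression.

-133 MPa

Free thermal expansion αLΔT = 18.2e-6 · 752 · 64 = 0.8759 mm.
The walls impose strain ε = −(0.8759)/752 = -1.1648e-03; σ = Eε = 114000 · -1.1648e-03 = -132.8 MPa.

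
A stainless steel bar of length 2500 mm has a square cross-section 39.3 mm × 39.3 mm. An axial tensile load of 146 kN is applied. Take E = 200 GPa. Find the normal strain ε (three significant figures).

4.73e-04

A = 1544 mm².
σ = N/A = 94.53 MPa; ε = σ/E = 94.53/200000 = 4.726e-04.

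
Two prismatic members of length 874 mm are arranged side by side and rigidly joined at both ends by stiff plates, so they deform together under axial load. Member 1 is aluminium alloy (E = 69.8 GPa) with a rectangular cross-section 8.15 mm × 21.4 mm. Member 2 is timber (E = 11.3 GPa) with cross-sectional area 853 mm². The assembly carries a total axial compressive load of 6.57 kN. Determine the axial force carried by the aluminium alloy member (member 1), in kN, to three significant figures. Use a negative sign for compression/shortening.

-3.67 kN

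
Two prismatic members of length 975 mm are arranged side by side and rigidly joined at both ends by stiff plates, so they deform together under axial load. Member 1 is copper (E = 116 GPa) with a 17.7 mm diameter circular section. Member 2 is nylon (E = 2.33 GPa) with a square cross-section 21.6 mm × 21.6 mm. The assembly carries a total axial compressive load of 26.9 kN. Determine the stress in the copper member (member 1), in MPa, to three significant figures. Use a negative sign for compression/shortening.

A_1 = 246.1 mm².
A_2 = 466.6 mm².
Equal strain + equilibrium ⇒ each member carries load in proportion to AE: A₁E₁ = 28540000 N, A₂E₂ = 1087000 N, ΣAE = 29630000 N.
σ₁ = P·E₁/ΣAE = -26900·116000/29630000 = -105.3 MPa.

-105 MPa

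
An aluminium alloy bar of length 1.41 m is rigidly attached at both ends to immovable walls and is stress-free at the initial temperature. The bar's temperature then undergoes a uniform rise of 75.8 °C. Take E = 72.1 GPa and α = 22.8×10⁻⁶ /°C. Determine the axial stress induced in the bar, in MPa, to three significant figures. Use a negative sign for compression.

Free thermal expansion αLΔT = 22.8e-6 · 1410 · 75.8 = 2.437 mm.
The walls impose strain ε = −(2.437)/1410 = -1.7282e-03; σ = Eε = 72100 · -1.7282e-03 = -124.6 MPa.

-125 MPa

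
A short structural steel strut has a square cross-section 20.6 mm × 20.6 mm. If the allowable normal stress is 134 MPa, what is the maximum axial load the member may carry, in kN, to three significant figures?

56.9 kN

A = 424.4 mm².
P_max = σ_allow · A = 134 · 424.4 = 56860 N = 56.86 kN.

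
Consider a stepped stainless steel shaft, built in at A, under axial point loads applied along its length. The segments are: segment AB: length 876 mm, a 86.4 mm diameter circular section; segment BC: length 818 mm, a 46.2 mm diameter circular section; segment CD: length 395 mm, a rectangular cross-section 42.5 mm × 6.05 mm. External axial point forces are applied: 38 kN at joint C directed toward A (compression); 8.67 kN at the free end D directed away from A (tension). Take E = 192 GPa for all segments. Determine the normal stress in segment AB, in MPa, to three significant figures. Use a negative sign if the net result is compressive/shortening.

-5.00 MPa

Internal axial forces (sectioning from the free end, tension +): N_CD = 8.67 kN, N_BC = -29.33 kN, N_AB = -29.33 kN.
A_AB = 5863 mm².
σ_AB = N_AB/A_AB = -29330/5863 = -5.003 MPa.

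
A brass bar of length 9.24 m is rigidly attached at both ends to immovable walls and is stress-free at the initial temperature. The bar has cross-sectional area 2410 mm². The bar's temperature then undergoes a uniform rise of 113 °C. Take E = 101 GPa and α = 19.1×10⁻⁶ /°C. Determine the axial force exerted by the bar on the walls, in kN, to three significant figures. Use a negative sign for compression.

-525 kN

Free thermal expansion αLΔT = 19.1e-6 · 9240 · 113 = 19.94 mm.
The walls impose strain ε = −(19.94)/9240 = -2.1583e-03; σ = Eε = 101000 · -2.1583e-03 = -218 MPa.
Wall reaction R = σ·A = -218·2410 = -525400 N = -525.4 kN.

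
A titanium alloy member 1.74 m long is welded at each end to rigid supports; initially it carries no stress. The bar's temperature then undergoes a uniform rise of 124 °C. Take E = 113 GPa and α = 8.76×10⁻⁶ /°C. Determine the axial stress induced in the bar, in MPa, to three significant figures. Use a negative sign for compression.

-123 MPa

Free thermal expansion αLΔT = 8.76e-6 · 1740 · 124 = 1.89 mm.
The walls impose strain ε = −(1.89)/1740 = -1.0862e-03; σ = Eε = 113000 · -1.0862e-03 = -122.7 MPa.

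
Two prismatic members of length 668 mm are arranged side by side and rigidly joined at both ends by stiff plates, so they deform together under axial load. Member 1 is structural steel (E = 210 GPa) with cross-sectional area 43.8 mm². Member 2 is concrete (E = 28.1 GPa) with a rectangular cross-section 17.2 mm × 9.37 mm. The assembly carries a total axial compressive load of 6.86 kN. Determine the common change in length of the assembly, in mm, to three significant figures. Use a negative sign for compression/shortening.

-0.334 mm

A_2 = 161.2 mm².
Equal strain + equilibrium ⇒ each member carries load in proportion to AE: A₁E₁ = 9198000 N, A₂E₂ = 4529000 N, ΣAE = 13730000 N.
δ = PL/ΣAE = -6860·668/13730000 = -0.3338 mm.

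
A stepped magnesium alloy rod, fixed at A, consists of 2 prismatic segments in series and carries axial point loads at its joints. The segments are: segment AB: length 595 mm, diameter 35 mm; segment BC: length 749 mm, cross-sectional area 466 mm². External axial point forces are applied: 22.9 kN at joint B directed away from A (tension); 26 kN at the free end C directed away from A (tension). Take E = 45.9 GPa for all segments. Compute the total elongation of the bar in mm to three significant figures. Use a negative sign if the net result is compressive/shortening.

Internal axial forces (sectioning from the free end, tension +): N_BC = 26 kN, N_AB = 48.9 kN.
A_AB = 962.1 mm².
δ_AB = 48900·595/(962.1·45900) = 0.6589 mm
δ_BC = 26000·749/(466·45900) = 0.9105 mm
δ = Σδ_i = 1.569 mm.

1.57 mm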